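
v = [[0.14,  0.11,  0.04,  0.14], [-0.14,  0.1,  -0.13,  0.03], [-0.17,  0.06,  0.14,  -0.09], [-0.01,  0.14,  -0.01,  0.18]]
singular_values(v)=[0.32, 0.26, 0.19, 0.04]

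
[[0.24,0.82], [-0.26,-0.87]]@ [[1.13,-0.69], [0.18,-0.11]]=[[0.42, -0.26], [-0.45, 0.28]]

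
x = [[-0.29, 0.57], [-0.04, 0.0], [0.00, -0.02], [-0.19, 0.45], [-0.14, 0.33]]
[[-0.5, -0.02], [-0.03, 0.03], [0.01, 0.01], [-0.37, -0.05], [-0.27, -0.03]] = x @ [[0.64, -0.86], [-0.56, -0.47]]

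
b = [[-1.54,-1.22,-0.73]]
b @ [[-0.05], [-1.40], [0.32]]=[[1.55]]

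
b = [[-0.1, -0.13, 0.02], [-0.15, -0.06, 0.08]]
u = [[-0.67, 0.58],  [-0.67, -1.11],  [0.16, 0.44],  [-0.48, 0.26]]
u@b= [[-0.02, 0.05, 0.03],[0.23, 0.15, -0.1],[-0.08, -0.05, 0.04],[0.01, 0.05, 0.01]]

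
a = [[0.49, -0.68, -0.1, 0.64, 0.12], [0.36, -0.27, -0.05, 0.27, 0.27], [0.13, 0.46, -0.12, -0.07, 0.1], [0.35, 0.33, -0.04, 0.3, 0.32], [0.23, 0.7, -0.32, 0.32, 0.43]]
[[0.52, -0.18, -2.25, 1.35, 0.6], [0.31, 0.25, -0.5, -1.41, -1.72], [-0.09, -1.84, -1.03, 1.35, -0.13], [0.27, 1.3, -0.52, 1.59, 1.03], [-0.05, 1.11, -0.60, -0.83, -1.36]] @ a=[[0.51, -0.47, -0.02, 1.04, 0.48], [-0.71, -2.18, 0.62, -0.67, -1.14], [-0.40, 0.44, 0.21, -0.12, -0.23], [1.33, 0.47, -0.42, 1.37, 1.28], [-0.31, -1.77, 0.49, -0.37, -0.62]]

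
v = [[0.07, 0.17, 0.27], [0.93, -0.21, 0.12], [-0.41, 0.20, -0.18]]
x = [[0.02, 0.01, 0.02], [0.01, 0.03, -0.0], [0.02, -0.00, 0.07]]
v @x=[[0.01, 0.01, 0.02], [0.02, 0.00, 0.03], [-0.01, 0.0, -0.02]]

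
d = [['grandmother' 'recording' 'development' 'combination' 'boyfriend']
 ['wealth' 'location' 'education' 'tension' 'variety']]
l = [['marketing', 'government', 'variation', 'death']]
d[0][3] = 'combination'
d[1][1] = 'location'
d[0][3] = 'combination'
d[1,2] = 'education'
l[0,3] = 'death'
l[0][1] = 'government'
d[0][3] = 'combination'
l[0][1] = 'government'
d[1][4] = 'variety'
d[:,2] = ['development', 'education']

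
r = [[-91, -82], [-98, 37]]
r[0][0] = -91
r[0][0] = -91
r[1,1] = 37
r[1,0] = -98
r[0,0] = -91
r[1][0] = -98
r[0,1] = -82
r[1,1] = 37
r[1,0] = -98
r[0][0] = -91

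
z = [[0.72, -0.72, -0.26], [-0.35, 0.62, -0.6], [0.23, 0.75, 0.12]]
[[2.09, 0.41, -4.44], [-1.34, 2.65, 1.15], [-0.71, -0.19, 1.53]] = z @ [[1.49,-0.34,-2.8], [-1.39,0.45,2.53], [-0.08,-3.76,2.33]]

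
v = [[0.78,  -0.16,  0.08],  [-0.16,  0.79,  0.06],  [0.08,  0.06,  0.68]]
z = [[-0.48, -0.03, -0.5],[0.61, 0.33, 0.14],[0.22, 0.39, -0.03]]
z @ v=[[-0.41, 0.02, -0.38], [0.43, 0.17, 0.16], [0.11, 0.27, 0.02]]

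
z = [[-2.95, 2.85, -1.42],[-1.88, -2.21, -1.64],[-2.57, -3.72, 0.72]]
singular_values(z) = [5.43, 4.36, 1.55]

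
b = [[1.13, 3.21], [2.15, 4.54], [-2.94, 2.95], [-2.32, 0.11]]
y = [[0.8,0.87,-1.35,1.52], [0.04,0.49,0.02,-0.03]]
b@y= [[1.03, 2.56, -1.46, 1.62], [1.90, 4.10, -2.81, 3.13], [-2.23, -1.11, 4.03, -4.56], [-1.85, -1.96, 3.13, -3.53]]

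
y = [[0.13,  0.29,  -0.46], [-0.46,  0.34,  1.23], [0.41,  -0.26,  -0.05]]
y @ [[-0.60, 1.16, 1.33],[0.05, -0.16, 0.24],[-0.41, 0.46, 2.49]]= [[0.13,-0.11,-0.9],  [-0.21,-0.02,2.53],  [-0.24,0.49,0.36]]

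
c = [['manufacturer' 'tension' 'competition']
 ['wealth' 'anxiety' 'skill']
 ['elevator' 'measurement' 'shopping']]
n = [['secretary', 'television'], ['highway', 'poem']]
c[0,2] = 'competition'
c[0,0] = 'manufacturer'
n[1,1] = 'poem'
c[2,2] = 'shopping'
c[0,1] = 'tension'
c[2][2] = 'shopping'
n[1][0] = 'highway'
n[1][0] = 'highway'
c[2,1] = 'measurement'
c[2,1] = 'measurement'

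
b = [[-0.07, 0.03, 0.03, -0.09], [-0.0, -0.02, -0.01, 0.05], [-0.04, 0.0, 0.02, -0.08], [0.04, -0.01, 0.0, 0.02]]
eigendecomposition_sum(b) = [[-0.04+0.02j, (0.01+0.01j), 0.02+0.01j, (-0.05-0.02j)], [-0.03j, (-0.01+0j), (-0.01+0.01j), 0.03-0.03j], [(-0.01+0.02j), 0.01+0.00j, (0.01-0j), (-0.03+0.01j)], [0.03+0.01j, (-0-0.01j), (-0-0.01j), 0.02+0.03j]] + [[-0.04-0.02j, (0.01-0.01j), (0.02-0.01j), (-0.05+0.02j)], [0.00+0.03j, -0.01-0.00j, -0.01-0.01j, (0.03+0.03j)], [-0.01-0.02j, 0.01-0.00j, 0.01+0.00j, (-0.03-0.01j)], [(0.03-0.01j), (-0+0.01j), (-0+0.01j), 0.02-0.03j]] + [[-0j, 0.00-0.00j, (-0-0j), 0.00-0.00j], [(-0+0.01j), 0.00+0.01j, (0.01-0j), (-0+0.01j)], [(-0.01-0.01j), -0.01-0.00j, -0.00+0.01j, -0.01-0.01j], [-0.01-0.00j, -0.00+0.00j, 0.01j, (-0.01+0j)]] + [[0j, 0.00+0.00j, -0.00+0.00j, 0.00+0.00j], [(-0-0.01j), -0.01j, (0.01+0j), -0.00-0.01j], [(-0.01+0.01j), -0.01+0.00j, (-0-0.01j), -0.01+0.01j], [-0.01+0.00j, (-0-0j), 0.00-0.01j, -0.01-0.00j]]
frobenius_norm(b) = 0.17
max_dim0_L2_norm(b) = 0.13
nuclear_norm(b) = 0.23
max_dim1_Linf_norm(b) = 0.09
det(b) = 0.00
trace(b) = -0.05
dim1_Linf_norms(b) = [0.09, 0.05, 0.08, 0.04]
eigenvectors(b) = [[-0.65+0.00j, (-0.65-0j), -0.08+0.16j, -0.08-0.16j], [(0.24-0.42j), (0.24+0.42j), (-0.25-0.49j), -0.25+0.49j], [(-0.27+0.26j), (-0.27-0.26j), 0.73+0.00j, (0.73-0j)], [(0.34+0.3j), (0.34-0.3j), 0.26-0.26j, 0.26+0.26j]]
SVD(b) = [[-0.75,  -0.25,  0.35,  0.51], [0.29,  -0.7,  -0.5,  0.41], [-0.55,  0.24,  -0.78,  -0.16], [0.24,  0.62,  -0.13,  0.74]] @ diag([0.16209180422936628, 0.03831888702009835, 0.02211388156483132, 0.008299767547729982]) @ [[0.52,-0.19,-0.22,0.80], [0.85,0.01,0.11,-0.51], [0.09,0.98,-0.01,0.17], [0.02,-0.03,0.97,0.25]]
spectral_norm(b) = 0.16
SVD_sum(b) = [[-0.06, 0.02, 0.03, -0.10], [0.02, -0.01, -0.01, 0.04], [-0.05, 0.02, 0.02, -0.07], [0.02, -0.01, -0.01, 0.03]] + [[-0.01, -0.0, -0.0, 0.00], [-0.02, -0.0, -0.00, 0.01], [0.01, 0.0, 0.0, -0.0], [0.02, 0.00, 0.0, -0.01]] + [[0.0,0.01,-0.00,0.0],[-0.0,-0.01,0.0,-0.00],[-0.00,-0.02,0.0,-0.00],[-0.0,-0.0,0.00,-0.0]] + [[0.0, -0.00, 0.00, 0.00], [0.00, -0.00, 0.0, 0.0], [-0.00, 0.0, -0.00, -0.0], [0.0, -0.0, 0.01, 0.00]]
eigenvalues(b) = [(-0.02+0.05j), (-0.02-0.05j), (-0+0.02j), (-0-0.02j)]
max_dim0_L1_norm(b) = 0.24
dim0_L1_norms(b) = [0.15, 0.06, 0.06, 0.24]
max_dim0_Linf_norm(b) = 0.09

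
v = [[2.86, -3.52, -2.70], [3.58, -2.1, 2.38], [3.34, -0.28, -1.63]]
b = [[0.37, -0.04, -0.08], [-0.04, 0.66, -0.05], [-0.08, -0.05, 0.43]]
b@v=[[0.65, -1.20, -0.96], [2.08, -1.23, 1.76], [1.03, 0.27, -0.6]]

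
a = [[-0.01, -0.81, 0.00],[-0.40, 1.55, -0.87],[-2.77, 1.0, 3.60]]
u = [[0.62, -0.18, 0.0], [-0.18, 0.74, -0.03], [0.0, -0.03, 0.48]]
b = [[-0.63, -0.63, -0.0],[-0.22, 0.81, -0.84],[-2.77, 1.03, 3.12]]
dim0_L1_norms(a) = [3.18, 3.36, 4.47]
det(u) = 0.20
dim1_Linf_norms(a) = [0.81, 1.55, 3.6]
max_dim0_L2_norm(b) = 3.23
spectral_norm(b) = 4.32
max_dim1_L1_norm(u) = 0.95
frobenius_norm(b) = 4.55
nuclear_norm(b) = 6.30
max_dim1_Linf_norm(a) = 3.6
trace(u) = 1.84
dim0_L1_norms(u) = [0.8, 0.95, 0.51]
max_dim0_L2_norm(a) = 3.7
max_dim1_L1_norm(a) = 7.37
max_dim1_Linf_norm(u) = 0.74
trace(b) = 3.30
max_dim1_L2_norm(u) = 0.76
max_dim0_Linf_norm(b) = 3.12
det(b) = -4.04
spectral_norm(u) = 0.87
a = b + u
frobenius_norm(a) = 5.06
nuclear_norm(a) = 6.96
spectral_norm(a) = 4.66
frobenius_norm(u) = 1.11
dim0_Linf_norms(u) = [0.62, 0.74, 0.48]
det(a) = -3.18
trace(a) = 5.14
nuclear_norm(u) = 1.84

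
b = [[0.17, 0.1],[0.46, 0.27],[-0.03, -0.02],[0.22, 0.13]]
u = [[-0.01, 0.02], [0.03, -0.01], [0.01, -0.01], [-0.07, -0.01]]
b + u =[[0.16,0.12], [0.49,0.26], [-0.02,-0.03], [0.15,0.12]]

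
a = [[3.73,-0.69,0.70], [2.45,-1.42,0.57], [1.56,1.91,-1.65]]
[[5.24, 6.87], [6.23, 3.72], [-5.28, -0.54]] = a @ [[0.76, 1.48], [-2.80, 1.17], [0.68, 3.08]]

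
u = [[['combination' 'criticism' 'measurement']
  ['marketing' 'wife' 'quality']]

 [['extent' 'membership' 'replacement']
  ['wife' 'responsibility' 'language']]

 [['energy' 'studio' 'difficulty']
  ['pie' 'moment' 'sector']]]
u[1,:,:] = [['extent', 'membership', 'replacement'], ['wife', 'responsibility', 'language']]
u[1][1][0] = 'wife'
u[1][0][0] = 'extent'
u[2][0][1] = 'studio'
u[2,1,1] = 'moment'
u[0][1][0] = 'marketing'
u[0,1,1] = 'wife'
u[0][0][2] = 'measurement'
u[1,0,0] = 'extent'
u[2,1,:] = ['pie', 'moment', 'sector']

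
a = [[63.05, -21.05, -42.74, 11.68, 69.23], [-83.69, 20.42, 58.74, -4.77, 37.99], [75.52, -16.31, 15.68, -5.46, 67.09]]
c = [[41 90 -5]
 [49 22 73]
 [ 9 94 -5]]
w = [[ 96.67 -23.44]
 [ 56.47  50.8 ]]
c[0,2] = -5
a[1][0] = -83.69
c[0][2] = -5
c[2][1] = 94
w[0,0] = 96.67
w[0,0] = 96.67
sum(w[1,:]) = 107.27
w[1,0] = 56.47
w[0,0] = 96.67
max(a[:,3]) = 11.68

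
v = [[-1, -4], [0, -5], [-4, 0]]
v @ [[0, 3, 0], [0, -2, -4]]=[[0, 5, 16], [0, 10, 20], [0, -12, 0]]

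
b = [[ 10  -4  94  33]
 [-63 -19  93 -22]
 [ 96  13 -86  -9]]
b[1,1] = -19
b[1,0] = -63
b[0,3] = 33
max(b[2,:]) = 96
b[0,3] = 33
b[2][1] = 13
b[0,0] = 10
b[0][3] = 33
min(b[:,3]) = -22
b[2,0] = 96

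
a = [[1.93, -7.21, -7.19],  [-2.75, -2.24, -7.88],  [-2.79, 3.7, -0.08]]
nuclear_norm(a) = 19.28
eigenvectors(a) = [[0.88,-0.72,-0.7], [0.16,-0.68,-0.63], [-0.44,0.16,0.32]]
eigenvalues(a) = [4.2, -3.31, -1.28]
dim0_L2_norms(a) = [4.37, 8.41, 10.67]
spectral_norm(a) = 12.84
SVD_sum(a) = [[0.3, -6.03, -8.13],  [0.23, -4.51, -6.08],  [-0.07, 1.32, 1.78]] + [[1.55, -1.24, 0.98], [-2.9, 2.33, -1.84], [-2.84, 2.28, -1.80]] + [[0.08, 0.06, -0.04], [-0.07, -0.06, 0.04], [0.12, 0.09, -0.07]]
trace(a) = -0.39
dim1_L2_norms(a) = [10.36, 8.64, 4.63]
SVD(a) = [[-0.79, 0.36, 0.5], [-0.59, -0.67, -0.45], [0.17, -0.65, 0.74]] @ diag([12.839194519771143, 6.218164599870119, 0.22273996588127354]) @ [[-0.03, 0.6, 0.8], [0.7, -0.56, 0.44], [0.71, 0.57, -0.40]]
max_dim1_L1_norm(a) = 16.33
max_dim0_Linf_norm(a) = 7.88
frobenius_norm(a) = 14.27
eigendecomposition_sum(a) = [[5.79, -5.86, 1.07], [1.04, -1.06, 0.19], [-2.87, 2.91, -0.53]] + [[-7.08, 0.72, -14.01], [-6.71, 0.68, -13.27], [1.56, -0.16, 3.09]] + [[3.23, -2.07, 5.75], [2.91, -1.87, 5.19], [-1.48, 0.95, -2.64]]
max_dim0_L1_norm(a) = 15.15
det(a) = 17.78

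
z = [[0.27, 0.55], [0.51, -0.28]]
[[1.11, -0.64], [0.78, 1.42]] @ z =[[-0.03, 0.79], [0.93, 0.03]]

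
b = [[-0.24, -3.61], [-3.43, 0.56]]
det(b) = -12.52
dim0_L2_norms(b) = [3.44, 3.65]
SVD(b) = [[-0.83,0.55], [0.55,0.83]] @ diag([3.726229969584382, 3.3590787745706665]) @ [[-0.46, 0.89], [-0.89, -0.46]]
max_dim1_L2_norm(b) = 3.62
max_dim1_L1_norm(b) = 3.99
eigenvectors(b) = [[-0.75, 0.68], [-0.66, -0.74]]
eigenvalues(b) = [-3.38, 3.7]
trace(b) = 0.32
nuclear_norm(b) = 7.09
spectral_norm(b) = 3.73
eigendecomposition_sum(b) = [[-1.88, -1.72], [-1.64, -1.5]] + [[1.64, -1.89],[-1.79, 2.06]]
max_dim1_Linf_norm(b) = 3.61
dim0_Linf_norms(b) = [3.43, 3.61]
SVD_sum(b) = [[1.41,  -2.76], [-0.94,  1.83]] + [[-1.65, -0.85], [-2.49, -1.27]]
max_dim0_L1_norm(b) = 4.17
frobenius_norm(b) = 5.02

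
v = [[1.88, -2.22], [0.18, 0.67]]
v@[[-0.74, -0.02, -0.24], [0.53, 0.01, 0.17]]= [[-2.57, -0.06, -0.83], [0.22, 0.0, 0.07]]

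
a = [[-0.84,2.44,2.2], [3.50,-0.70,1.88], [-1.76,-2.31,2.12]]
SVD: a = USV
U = [[-0.12,  -0.26,  -0.96],[0.98,  -0.20,  -0.07],[-0.17,  -0.95,  0.28]]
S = [4.05, 3.6, 3.36]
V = [[0.94, -0.14, 0.3], [0.33, 0.47, -0.82], [0.02, -0.87, -0.49]]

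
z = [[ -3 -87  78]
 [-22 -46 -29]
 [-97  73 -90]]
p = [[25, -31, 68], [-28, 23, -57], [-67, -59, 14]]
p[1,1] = 23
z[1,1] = -46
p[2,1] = -59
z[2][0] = -97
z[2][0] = -97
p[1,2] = -57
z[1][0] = -22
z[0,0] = -3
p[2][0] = -67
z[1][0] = -22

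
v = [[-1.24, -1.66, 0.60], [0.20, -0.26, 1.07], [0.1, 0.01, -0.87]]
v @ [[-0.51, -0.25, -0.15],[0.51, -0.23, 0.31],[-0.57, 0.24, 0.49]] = [[-0.56, 0.84, -0.03], [-0.84, 0.27, 0.41], [0.45, -0.24, -0.44]]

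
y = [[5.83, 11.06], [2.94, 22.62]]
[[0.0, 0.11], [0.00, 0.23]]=y @ [[-0.0, -0.00], [0.00, 0.01]]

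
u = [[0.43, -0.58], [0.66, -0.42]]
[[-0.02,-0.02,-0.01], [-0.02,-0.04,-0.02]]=u @ [[-0.03, -0.09, -0.04], [0.01, -0.04, -0.02]]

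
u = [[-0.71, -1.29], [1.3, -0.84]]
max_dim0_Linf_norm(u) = 1.3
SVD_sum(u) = [[0.38, -0.62], [0.74, -1.19]] + [[-1.09, -0.67], [0.56, 0.35]]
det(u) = 2.27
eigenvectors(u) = [[(0.04+0.7j), 0.04-0.70j], [0.71+0.00j, 0.71-0.00j]]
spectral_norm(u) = 1.57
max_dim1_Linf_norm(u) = 1.3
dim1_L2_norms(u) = [1.47, 1.55]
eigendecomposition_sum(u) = [[-0.36+0.67j, -0.64-0.39j],[(0.65+0.39j), -0.42+0.63j]] + [[-0.36-0.67j, -0.64+0.39j], [0.65-0.39j, (-0.42-0.63j)]]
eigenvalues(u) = [(-0.77+1.29j), (-0.77-1.29j)]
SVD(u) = [[0.46, 0.89], [0.89, -0.46]] @ diag([1.574380547729569, 1.443996499625516]) @ [[0.53, -0.85], [-0.85, -0.53]]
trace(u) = -1.55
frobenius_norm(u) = 2.14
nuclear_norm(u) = 3.02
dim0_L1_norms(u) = [2.01, 2.13]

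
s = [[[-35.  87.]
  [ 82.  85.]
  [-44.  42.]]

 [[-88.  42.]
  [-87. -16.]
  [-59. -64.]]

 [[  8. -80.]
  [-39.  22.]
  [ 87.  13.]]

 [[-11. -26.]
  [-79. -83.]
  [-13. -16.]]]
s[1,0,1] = 42.0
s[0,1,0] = 82.0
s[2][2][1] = 13.0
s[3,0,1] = -26.0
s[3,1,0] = -79.0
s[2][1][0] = -39.0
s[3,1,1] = -83.0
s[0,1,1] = 85.0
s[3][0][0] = -11.0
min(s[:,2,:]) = -64.0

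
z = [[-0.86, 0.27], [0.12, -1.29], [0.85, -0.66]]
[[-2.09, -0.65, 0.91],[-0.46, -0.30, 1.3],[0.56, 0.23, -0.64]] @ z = [[2.49, -0.33], [1.46, -0.60], [-1.00, 0.28]]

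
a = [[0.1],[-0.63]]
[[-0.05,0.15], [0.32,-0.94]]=a @ [[-0.5, 1.49]]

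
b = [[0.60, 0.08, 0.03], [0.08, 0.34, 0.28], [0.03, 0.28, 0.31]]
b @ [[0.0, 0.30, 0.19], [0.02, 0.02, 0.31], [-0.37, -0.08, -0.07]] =[[-0.01, 0.18, 0.14], [-0.10, 0.01, 0.10], [-0.11, -0.01, 0.07]]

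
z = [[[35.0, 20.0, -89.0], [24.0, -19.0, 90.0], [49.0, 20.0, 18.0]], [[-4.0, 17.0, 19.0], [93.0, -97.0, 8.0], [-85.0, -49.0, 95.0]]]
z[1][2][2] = 95.0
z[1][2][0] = -85.0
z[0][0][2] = -89.0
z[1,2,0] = -85.0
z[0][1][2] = 90.0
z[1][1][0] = 93.0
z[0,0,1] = 20.0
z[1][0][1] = 17.0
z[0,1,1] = -19.0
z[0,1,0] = 24.0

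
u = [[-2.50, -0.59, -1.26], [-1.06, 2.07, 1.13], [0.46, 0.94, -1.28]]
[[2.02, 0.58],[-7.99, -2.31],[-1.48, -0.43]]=u @ [[0.42, 0.12],[-3.11, -0.90],[-0.98, -0.28]]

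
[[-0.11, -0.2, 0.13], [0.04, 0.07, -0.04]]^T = [[-0.11,0.04], [-0.2,0.07], [0.13,-0.04]]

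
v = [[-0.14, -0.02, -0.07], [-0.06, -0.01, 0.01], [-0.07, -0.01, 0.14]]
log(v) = [[(-2.02+2.97j), 0.66-0.02j, -0.14+0.74j], [(1.46+0.1j), -6.39+3.16j, 1.04-0.45j], [0.01+0.69j, 0.00+0.10j, -1.86+0.16j]]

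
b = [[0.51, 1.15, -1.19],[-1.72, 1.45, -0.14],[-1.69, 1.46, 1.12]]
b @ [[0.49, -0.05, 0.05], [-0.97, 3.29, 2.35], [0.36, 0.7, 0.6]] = [[-1.29,2.92,2.01], [-2.3,4.76,3.24], [-1.84,5.67,4.02]]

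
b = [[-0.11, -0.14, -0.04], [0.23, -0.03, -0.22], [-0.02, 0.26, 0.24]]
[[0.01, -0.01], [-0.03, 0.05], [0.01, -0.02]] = b @ [[-0.01,  0.01], [-0.08,  0.15], [0.14,  -0.25]]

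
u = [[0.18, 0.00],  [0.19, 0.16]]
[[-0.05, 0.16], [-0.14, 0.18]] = u @ [[-0.26, 0.91], [-0.55, 0.05]]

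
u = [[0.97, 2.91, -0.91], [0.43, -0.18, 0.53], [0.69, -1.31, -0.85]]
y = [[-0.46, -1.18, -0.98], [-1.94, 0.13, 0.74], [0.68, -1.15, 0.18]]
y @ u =[[-1.63, 0.16, 0.63],[-1.32, -6.64, 1.21],[0.29, 1.95, -1.38]]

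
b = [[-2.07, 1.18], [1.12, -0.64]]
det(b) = 0.00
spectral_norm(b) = 2.71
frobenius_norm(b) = 2.71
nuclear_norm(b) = 2.71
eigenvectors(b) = [[-0.88, -0.5],[0.48, -0.87]]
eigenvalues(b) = [-2.71, -0.0]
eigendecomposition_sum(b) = [[-2.07, 1.18], [1.12, -0.64]] + [[-0.0, -0.00],[-0.0, -0.0]]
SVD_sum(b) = [[-2.07,1.18], [1.12,-0.64]] + [[-0.0, -0.00], [-0.0, -0.00]]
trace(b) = -2.71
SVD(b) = [[-0.88, 0.48], [0.48, 0.88]] @ diag([2.7094830881833185, 0.001181037081927433]) @ [[0.87,-0.50], [-0.5,-0.87]]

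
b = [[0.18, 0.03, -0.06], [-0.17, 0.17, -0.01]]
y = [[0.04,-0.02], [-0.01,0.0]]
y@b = [[0.01, -0.0, -0.0], [-0.0, -0.00, 0.00]]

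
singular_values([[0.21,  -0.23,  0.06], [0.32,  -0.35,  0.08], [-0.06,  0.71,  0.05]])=[0.87, 0.31, 0.01]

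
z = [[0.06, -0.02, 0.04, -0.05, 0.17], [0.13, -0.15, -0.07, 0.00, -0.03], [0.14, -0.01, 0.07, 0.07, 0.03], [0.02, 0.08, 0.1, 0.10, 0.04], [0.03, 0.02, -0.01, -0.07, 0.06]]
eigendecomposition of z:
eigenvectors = [[-0.18-0.41j, (-0.18+0.41j), -0.23-0.13j, -0.23+0.13j, 0.04+0.00j], [0.01-0.14j, 0.01+0.14j, -0.86+0.00j, (-0.86-0j), 0.31+0.00j], [-0.58+0.00j, -0.58-0.00j, (-0.05+0.08j), (-0.05-0.08j), -0.77+0.00j], [-0.53+0.21j, (-0.53-0.21j), 0.32+0.00j, (0.32-0j), 0.44+0.00j], [0.08-0.33j, (0.08+0.33j), 0.26+0.07j, 0.26-0.07j, 0.34+0.00j]]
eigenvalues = [(0.17+0.09j), (0.17-0.09j), (-0.11+0.03j), (-0.11-0.03j), (0.01+0j)]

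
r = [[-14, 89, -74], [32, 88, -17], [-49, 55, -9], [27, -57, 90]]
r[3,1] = -57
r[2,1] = 55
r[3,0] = 27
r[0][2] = -74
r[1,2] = -17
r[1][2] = -17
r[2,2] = -9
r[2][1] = 55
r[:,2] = [-74, -17, -9, 90]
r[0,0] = -14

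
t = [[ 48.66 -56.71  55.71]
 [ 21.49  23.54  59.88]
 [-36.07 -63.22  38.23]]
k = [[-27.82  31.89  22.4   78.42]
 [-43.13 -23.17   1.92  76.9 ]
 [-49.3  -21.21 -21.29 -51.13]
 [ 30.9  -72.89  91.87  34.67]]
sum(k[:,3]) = 138.86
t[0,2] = 55.71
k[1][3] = 76.9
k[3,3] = 34.67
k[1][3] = 76.9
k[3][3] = 34.67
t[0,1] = -56.71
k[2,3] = -51.13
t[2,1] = -63.22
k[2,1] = -21.21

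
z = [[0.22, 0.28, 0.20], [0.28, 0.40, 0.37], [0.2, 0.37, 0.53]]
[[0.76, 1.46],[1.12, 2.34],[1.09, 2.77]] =z @[[-1.7,3.02], [4.25,-0.14], [-0.27,4.18]]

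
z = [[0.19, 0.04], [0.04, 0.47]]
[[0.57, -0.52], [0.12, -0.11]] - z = [[0.38, -0.56],[0.08, -0.58]]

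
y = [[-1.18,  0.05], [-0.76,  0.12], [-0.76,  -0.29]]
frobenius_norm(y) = 1.63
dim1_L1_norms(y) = [1.23, 0.88, 1.05]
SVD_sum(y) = [[-1.18, -0.03],  [-0.76, -0.02],  [-0.77, -0.02]] + [[-0.00, 0.08], [-0.00, 0.14], [0.01, -0.27]]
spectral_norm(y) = 1.60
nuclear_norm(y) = 1.91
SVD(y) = [[-0.74, -0.27], [-0.47, -0.45], [-0.48, 0.85]] @ diag([1.5967506331949635, 0.3146226555597747]) @ [[1.0,  0.03], [0.03,  -1.00]]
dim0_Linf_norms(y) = [1.18, 0.29]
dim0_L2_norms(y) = [1.6, 0.32]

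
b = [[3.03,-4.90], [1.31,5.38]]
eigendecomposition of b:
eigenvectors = [[0.89+0.00j, (0.89-0j)], [(-0.21-0.41j), -0.21+0.41j]]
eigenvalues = [(4.2+2.24j), (4.2-2.24j)]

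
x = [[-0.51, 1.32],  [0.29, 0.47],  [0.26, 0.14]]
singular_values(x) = [1.46, 0.52]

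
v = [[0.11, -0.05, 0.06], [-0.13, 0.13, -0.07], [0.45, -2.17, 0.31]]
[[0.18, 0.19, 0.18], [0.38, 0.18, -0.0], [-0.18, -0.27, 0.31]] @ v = [[0.08, -0.37, 0.05], [0.02, 0.00, 0.01], [0.15, -0.70, 0.1]]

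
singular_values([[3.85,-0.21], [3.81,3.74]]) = [6.1, 2.49]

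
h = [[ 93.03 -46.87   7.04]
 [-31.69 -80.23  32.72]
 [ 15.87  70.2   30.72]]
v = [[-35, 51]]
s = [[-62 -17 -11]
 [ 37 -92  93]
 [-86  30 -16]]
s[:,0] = [-62, 37, -86]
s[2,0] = -86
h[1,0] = -31.69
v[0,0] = -35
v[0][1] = 51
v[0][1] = 51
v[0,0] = -35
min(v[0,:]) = -35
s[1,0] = 37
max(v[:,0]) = -35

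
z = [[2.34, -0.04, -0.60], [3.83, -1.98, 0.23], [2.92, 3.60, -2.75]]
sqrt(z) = [[1.94+0.09j, -0.24-0.21j, (-0.27+0.1j)], [2.09-0.31j, -0.08+0.77j, (-0.23-0.37j)], [2.72+0.88j, (0.02-2.21j), (-0.26+1.08j)]]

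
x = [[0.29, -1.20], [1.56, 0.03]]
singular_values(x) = [1.61, 1.17]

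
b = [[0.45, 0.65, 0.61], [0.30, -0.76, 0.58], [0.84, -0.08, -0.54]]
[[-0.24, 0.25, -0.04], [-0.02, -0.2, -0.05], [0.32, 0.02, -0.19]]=b @ [[0.15, 0.07, -0.19], [-0.16, 0.31, 0.03], [-0.33, 0.02, 0.05]]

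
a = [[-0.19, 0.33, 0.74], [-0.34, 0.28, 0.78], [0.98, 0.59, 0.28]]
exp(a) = [[1.17, 0.69, 1.1],  [0.04, 1.61, 1.06],  [1.12, 1.12, 2.13]]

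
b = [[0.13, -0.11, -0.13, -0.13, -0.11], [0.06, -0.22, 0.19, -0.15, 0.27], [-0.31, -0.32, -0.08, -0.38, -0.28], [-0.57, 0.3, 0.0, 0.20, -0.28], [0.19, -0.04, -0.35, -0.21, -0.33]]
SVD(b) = [[-0.12, 0.32, 0.14, -0.42, 0.83], [-0.37, -0.05, -0.56, 0.64, 0.38], [0.24, 0.70, -0.61, -0.2, -0.23], [0.89, -0.16, -0.05, 0.27, 0.33], [-0.01, 0.62, 0.55, 0.56, -0.05]] @ diag([0.8106564171249481, 0.7638732788820478, 0.5386108147386306, 0.0427701783385695, 0.0016997869298596114]) @ [[-0.77,  0.35,  -0.09,  0.2,  -0.50], [0.04,  -0.42,  -0.42,  -0.60,  -0.53], [0.56,  0.49,  -0.5,  0.32,  -0.31], [-0.08,  0.65,  -0.08,  -0.68,  0.33], [0.30,  0.2,  0.75,  -0.18,  -0.53]]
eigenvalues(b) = [(-0.66+0j), (0.17+0j), (0.09+0.08j), (0.09-0.08j), (0.02+0j)]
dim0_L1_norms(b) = [1.26, 0.99, 0.75, 1.07, 1.27]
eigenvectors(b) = [[(0.17+0j), (-0.1+0j), -0.08-0.11j, -0.08+0.11j, (0.3+0j)],[(-0.43+0j), -0.54+0.00j, -0.58+0.13j, -0.58-0.13j, 0.05+0.00j],[(0.45+0j), (-0.05+0j), -0.17-0.23j, (-0.17+0.23j), (0.76+0j)],[0.46+0.00j, 0.78+0.00j, (0.71+0j), (0.71-0j), (-0.05+0j)],[0.61+0.00j, -0.29+0.00j, (-0.17+0.16j), (-0.17-0.16j), (-0.58+0j)]]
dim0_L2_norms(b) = [0.69, 0.5, 0.43, 0.52, 0.59]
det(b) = -0.00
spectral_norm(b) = 0.81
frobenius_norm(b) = 1.24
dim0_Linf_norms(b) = [0.57, 0.32, 0.35, 0.38, 0.33]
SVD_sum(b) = [[0.07,  -0.03,  0.01,  -0.02,  0.05],  [0.23,  -0.11,  0.03,  -0.06,  0.15],  [-0.15,  0.07,  -0.02,  0.04,  -0.1],  [-0.55,  0.25,  -0.06,  0.14,  -0.36],  [0.00,  -0.00,  0.00,  -0.0,  0.0]] + [[0.01,-0.10,-0.1,-0.15,-0.13], [-0.00,0.02,0.02,0.02,0.02], [0.02,-0.22,-0.23,-0.32,-0.28], [-0.01,0.05,0.05,0.08,0.07], [0.02,-0.2,-0.20,-0.29,-0.25]] + [[0.04,0.04,-0.04,0.02,-0.02],[-0.17,-0.15,0.15,-0.09,0.09],[-0.18,-0.16,0.16,-0.1,0.1],[-0.01,-0.01,0.01,-0.01,0.01],[0.17,0.15,-0.15,0.09,-0.09]] + [[0.0, -0.01, 0.00, 0.01, -0.01], [-0.00, 0.02, -0.00, -0.02, 0.01], [0.0, -0.01, 0.00, 0.01, -0.00], [-0.0, 0.01, -0.00, -0.01, 0.00], [-0.0, 0.02, -0.0, -0.02, 0.01]] + [[0.00, 0.0, 0.00, -0.0, -0.00],[0.00, 0.00, 0.0, -0.0, -0.00],[-0.00, -0.00, -0.0, 0.00, 0.00],[0.00, 0.00, 0.00, -0.0, -0.0],[-0.0, -0.00, -0.00, 0.00, 0.00]]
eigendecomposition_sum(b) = [[(-0.04+0j), (-0.02+0j), (-0.06-0j), (-0.06+0j), -0.10+0.00j],  [(0.11-0j), 0.06-0.00j, (0.15+0j), 0.15-0.00j, 0.25-0.00j],  [-0.11+0.00j, -0.06+0.00j, -0.16-0.00j, (-0.16+0j), -0.26+0.00j],  [-0.11+0.00j, -0.06+0.00j, (-0.17-0j), -0.16+0.00j, (-0.27+0j)],  [(-0.15+0j), -0.08+0.00j, (-0.22-0j), -0.22+0.00j, -0.35+0.00j]] + [[0.37+0.00j,0.06+0.00j,-0.15-0.00j,(0.06+0j),-0.00+0.00j], [(1.94+0j),0.31+0.00j,(-0.76-0j),(0.3+0j),-0.00+0.00j], [0.18+0.00j,(0.03+0j),-0.07-0.00j,0.03+0.00j,(-0+0j)], [-2.83-0.00j,(-0.45+0j),(1.11+0j),-0.44-0.00j,-0j], [1.04+0.00j,0.17+0.00j,-0.41-0.00j,(0.16+0j),-0.00+0.00j]] + [[(-0.12-0.2j), -0.08-0.04j, (0.05+0.08j), (-0.07-0.04j), -0.00+0.00j],[-1.00+0.11j, -0.29+0.25j, 0.40-0.03j, -0.30+0.19j, 0.01+0.02j],[-0.24-0.41j, (-0.17-0.08j), 0.09+0.17j, -0.14-0.09j, (-0.01+0.01j)],[(1.19+0.13j), 0.41-0.22j, -0.48-0.07j, 0.40-0.15j, -0.01-0.03j],[-0.31+0.24j, (-0.05+0.14j), (0.13-0.09j), (-0.06+0.13j), (0.01+0.01j)]] + [[-0.12+0.20j, -0.08+0.04j, (0.05-0.08j), -0.07+0.04j, -0.00-0.00j], [-1.00-0.11j, -0.29-0.25j, (0.4+0.03j), (-0.3-0.19j), 0.01-0.02j], [-0.24+0.41j, (-0.17+0.08j), 0.09-0.17j, (-0.14+0.09j), -0.01-0.01j], [(1.19-0.13j), (0.41+0.22j), -0.48+0.07j, 0.40+0.15j, -0.01+0.03j], [(-0.31-0.24j), (-0.05-0.14j), (0.13+0.09j), -0.06-0.13j, 0.01-0.01j]] + [[0.04+0.00j, 0.02+0.00j, -0.01-0.00j, (0.01+0j), -0.00+0.00j], [0.01+0.00j, 0.00+0.00j, (-0-0j), 0.00+0.00j, -0.00+0.00j], [0.10+0.00j, (0.04+0j), -0.03-0.00j, 0.04+0.00j, (-0.01+0j)], [-0.01-0.00j, -0.00-0.00j, 0.00+0.00j, -0.00-0.00j, -0j], [(-0.08-0j), (-0.03-0j), 0.02+0.00j, (-0.03-0j), 0.00-0.00j]]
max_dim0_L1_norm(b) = 1.27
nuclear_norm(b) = 2.16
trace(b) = -0.30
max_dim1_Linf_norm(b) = 0.57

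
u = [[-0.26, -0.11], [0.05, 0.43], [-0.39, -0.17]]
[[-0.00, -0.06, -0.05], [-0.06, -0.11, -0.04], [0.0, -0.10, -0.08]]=u @ [[0.06, 0.38, 0.25], [-0.14, -0.31, -0.13]]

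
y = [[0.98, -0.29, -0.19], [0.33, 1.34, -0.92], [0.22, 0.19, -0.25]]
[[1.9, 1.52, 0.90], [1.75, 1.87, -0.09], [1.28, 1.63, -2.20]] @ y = [[2.56, 1.66, -1.98],[2.31, 1.98, -2.03],[1.31, 1.39, -1.19]]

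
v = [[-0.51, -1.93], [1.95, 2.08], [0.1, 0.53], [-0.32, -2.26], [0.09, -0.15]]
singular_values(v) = [4.03, 1.18]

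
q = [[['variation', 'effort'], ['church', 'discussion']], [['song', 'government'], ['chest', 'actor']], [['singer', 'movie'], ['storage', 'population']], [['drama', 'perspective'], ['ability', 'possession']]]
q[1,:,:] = [['song', 'government'], ['chest', 'actor']]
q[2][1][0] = 'storage'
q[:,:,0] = [['variation', 'church'], ['song', 'chest'], ['singer', 'storage'], ['drama', 'ability']]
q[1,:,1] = ['government', 'actor']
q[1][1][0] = 'chest'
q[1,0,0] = 'song'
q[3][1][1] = 'possession'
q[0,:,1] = ['effort', 'discussion']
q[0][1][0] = 'church'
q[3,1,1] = 'possession'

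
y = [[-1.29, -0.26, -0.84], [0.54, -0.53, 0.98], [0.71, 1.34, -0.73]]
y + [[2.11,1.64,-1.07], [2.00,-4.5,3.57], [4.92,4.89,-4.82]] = [[0.82,  1.38,  -1.91], [2.54,  -5.03,  4.55], [5.63,  6.23,  -5.55]]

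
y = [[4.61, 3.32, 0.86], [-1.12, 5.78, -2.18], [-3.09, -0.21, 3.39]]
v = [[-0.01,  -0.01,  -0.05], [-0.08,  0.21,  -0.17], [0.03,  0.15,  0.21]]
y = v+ [[4.62, 3.33, 0.91], [-1.04, 5.57, -2.01], [-3.12, -0.36, 3.18]]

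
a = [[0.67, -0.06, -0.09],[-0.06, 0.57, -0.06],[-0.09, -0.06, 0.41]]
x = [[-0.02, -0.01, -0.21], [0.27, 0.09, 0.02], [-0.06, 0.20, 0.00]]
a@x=[[-0.02,-0.03,-0.14], [0.16,0.04,0.02], [-0.04,0.08,0.02]]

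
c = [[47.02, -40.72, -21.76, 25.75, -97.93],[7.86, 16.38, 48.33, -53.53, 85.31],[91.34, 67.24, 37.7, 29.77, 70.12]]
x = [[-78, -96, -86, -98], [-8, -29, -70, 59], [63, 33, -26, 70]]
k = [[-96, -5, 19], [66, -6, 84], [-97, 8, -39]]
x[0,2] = -86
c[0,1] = -40.72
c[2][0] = 91.34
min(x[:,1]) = -96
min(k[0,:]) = -96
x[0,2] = -86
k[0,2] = 19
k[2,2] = -39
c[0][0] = 47.02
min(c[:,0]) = 7.86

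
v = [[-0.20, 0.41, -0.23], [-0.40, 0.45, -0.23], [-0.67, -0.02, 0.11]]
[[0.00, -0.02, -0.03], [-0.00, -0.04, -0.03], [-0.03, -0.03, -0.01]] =v @ [[0.05, 0.06, 0.03], [0.04, 0.03, -0.0], [0.01, 0.11, 0.09]]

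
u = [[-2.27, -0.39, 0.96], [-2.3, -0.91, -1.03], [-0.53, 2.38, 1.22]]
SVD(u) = [[-0.62, 0.41, -0.67], [-0.76, -0.1, 0.64], [0.2, 0.91, 0.37]] @ diag([3.3836373833324944, 2.8855901593862945, 1.0313425668359715]) @ [[0.90, 0.41, 0.13], [-0.41, 0.72, 0.55], [-0.14, 0.55, -0.82]]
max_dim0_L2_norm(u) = 3.27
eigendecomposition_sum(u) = [[-2.18+0.00j, -0.76-0.00j, (0.31-0j)], [(-1.99+0j), (-0.69-0j), (0.28-0j)], [(0.85-0j), (0.3+0j), (-0.12+0j)]] + [[-0.04+0.27j, (0.19-0.3j), (0.32+0j)], [(-0.16-0.59j), (-0.11+0.77j), (-0.66+0.28j)], [-0.69+0.47j, 1.04-0.21j, 0.67+0.72j]] + [[(-0.04-0.27j), (0.19+0.3j), 0.32-0.00j], [(-0.16+0.59j), -0.11-0.77j, (-0.66-0.28j)], [(-0.69-0.47j), 1.04+0.21j, (0.67-0.72j)]]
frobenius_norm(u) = 4.57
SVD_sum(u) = [[-1.88, -0.86, -0.27], [-2.33, -1.07, -0.33], [0.6, 0.28, 0.09]] + [[-0.49,0.86,0.66],[0.12,-0.2,-0.16],[-1.08,1.89,1.45]] + [[0.1, -0.38, 0.57], [-0.09, 0.36, -0.54], [-0.05, 0.21, -0.32]]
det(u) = -10.07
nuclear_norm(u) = 7.30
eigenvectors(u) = [[(-0.71+0j),-0.18+0.19j,(-0.18-0.19j)], [(-0.65+0j),0.19-0.54j,(0.19+0.54j)], [(0.28+0j),-0.78+0.00j,-0.78-0.00j]]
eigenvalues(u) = [(-3+0j), (0.52+1.76j), (0.52-1.76j)]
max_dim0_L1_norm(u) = 5.1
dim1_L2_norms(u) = [2.5, 2.68, 2.73]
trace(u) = -1.96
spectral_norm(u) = 3.38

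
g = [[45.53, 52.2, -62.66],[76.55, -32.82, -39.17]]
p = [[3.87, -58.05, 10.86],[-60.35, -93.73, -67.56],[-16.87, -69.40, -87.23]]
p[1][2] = -67.56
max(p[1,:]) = -60.35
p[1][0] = -60.35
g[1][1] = -32.82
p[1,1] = -93.73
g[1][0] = 76.55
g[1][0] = 76.55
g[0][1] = 52.2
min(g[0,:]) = -62.66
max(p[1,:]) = -60.35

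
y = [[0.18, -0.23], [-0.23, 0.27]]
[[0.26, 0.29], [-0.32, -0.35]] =y@[[0.58, 0.43], [-0.68, -0.93]]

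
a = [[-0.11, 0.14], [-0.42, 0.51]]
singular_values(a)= [0.68, 0.0]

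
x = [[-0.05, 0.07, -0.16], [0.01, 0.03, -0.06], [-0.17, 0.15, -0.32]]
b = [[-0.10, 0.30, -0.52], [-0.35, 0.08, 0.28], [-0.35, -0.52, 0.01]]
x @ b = [[0.04, 0.07, 0.04], [0.01, 0.04, 0.0], [0.08, 0.13, 0.13]]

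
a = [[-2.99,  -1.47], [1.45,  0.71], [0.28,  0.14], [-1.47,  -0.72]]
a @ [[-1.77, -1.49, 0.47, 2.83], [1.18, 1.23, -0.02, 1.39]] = [[3.56, 2.65, -1.38, -10.50], [-1.73, -1.29, 0.67, 5.09], [-0.33, -0.24, 0.13, 0.99], [1.75, 1.3, -0.68, -5.16]]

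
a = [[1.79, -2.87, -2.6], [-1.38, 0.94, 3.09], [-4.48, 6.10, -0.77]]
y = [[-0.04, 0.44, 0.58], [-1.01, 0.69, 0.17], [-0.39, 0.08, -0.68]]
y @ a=[[-3.28,4.07,1.02], [-3.52,4.58,4.63], [2.24,-2.95,1.78]]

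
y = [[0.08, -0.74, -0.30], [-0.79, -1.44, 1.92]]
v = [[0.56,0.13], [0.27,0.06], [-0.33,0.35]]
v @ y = [[-0.06, -0.6, 0.08], [-0.03, -0.29, 0.03], [-0.3, -0.26, 0.77]]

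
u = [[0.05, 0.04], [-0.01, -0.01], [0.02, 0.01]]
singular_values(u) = [0.07, 0.0]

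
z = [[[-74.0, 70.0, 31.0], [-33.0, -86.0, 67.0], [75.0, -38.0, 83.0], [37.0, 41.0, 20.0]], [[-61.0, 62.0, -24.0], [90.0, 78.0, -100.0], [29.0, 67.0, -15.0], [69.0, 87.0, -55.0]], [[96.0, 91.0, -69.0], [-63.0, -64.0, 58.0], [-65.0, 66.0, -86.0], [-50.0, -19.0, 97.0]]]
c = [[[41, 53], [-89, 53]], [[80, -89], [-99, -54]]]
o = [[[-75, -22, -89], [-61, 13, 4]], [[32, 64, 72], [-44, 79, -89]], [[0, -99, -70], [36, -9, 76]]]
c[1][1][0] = -99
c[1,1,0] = -99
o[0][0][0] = -75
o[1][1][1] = 79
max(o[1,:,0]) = 32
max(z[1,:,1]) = 87.0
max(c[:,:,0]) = 80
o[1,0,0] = 32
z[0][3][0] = 37.0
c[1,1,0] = -99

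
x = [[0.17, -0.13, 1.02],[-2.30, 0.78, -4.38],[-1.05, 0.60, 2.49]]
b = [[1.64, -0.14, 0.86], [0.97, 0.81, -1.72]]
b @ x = [[-0.3, 0.19, 4.43], [0.11, -0.53, -6.84]]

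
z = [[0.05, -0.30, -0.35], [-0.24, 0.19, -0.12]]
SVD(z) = [[-0.97, 0.23], [0.23, 0.97]] @ diag([0.4705660480700895, 0.31885356263290854]) @ [[-0.22,0.71,0.66], [-0.70,0.36,-0.62]]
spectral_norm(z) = 0.47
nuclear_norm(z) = 0.79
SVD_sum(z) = [[0.1, -0.33, -0.3], [-0.02, 0.08, 0.07]] + [[-0.05, 0.03, -0.05], [-0.22, 0.11, -0.19]]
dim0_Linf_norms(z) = [0.24, 0.3, 0.35]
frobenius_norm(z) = 0.57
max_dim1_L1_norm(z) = 0.7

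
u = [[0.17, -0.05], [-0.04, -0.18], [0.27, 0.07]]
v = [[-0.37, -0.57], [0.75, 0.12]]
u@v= [[-0.10, -0.10], [-0.12, 0.0], [-0.05, -0.15]]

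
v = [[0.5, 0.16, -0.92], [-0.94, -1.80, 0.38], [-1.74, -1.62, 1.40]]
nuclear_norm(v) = 4.66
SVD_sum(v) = [[0.48, 0.55, -0.36], [-1.14, -1.31, 0.86], [-1.61, -1.85, 1.22]] + [[0.13, -0.43, -0.49], [0.13, -0.46, -0.53], [-0.06, 0.2, 0.23]] + [[-0.1, 0.05, -0.07], [0.06, -0.03, 0.04], [-0.07, 0.03, -0.05]]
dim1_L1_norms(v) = [1.58, 3.12, 4.76]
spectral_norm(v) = 3.45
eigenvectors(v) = [[-0.49, 0.78, -0.15], [0.21, -0.33, -0.84], [0.85, 0.52, -0.52]]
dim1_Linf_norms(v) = [0.92, 1.8, 1.74]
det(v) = 0.63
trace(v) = 0.10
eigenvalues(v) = [2.02, -0.18, -1.74]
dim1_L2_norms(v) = [1.06, 2.07, 2.76]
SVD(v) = [[-0.24,-0.65,0.72], [0.56,-0.70,-0.45], [0.79,0.30,0.53]] @ diag([3.452886606366169, 1.0234678328206819, 0.17913034013939855]) @ [[-0.59, -0.68, 0.45], [-0.19, 0.65, 0.74], [-0.79, 0.35, -0.51]]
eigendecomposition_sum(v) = [[0.73, 0.39, -0.84], [-0.3, -0.16, 0.35], [-1.25, -0.67, 1.45]] + [[-0.10, 0.07, -0.08],  [0.04, -0.03, 0.03],  [-0.07, 0.04, -0.05]] + [[-0.12, -0.29, -0.00], [-0.68, -1.61, -0.0], [-0.42, -0.99, -0.00]]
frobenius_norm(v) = 3.61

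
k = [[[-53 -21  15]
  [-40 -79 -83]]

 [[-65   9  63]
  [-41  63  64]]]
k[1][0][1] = 9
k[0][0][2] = 15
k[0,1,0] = -40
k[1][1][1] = 63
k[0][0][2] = 15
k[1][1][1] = 63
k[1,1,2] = 64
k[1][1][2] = 64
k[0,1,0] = -40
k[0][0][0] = -53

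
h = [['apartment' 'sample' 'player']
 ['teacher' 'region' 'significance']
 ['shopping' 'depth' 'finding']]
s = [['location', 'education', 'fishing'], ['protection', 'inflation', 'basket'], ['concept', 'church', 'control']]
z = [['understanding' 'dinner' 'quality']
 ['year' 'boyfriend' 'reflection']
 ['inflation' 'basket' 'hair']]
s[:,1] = ['education', 'inflation', 'church']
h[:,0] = ['apartment', 'teacher', 'shopping']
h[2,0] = 'shopping'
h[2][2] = 'finding'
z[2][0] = 'inflation'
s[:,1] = ['education', 'inflation', 'church']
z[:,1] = ['dinner', 'boyfriend', 'basket']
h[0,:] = ['apartment', 'sample', 'player']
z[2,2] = 'hair'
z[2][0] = 'inflation'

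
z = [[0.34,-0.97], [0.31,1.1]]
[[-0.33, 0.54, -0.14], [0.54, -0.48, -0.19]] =z@[[0.24, 0.19, -0.51], [0.42, -0.49, -0.03]]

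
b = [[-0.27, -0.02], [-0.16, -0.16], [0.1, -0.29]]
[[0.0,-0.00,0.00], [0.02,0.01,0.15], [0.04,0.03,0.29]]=b@[[0.01, 0.01, 0.06], [-0.14, -0.09, -0.97]]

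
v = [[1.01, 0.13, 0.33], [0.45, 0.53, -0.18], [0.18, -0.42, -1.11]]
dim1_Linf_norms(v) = [1.01, 0.53, 1.11]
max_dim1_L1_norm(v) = 1.71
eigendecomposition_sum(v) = [[1.0,0.13,0.14],  [0.82,0.1,0.11],  [-0.08,-0.01,-0.01]] + [[0.04,-0.04,0.01], [-0.39,0.47,-0.13], [0.10,-0.12,0.03]] + [[-0.02, 0.05, 0.18], [0.02, -0.04, -0.16], [0.15, -0.29, -1.13]]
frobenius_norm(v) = 1.76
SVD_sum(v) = [[0.35, 0.31, 0.61], [0.12, 0.11, 0.22], [-0.44, -0.39, -0.78]] + [[0.60,0.04,-0.36],[0.43,0.03,-0.26],[0.60,0.04,-0.36]] + [[0.06, -0.22, 0.08], [-0.11, 0.39, -0.14], [0.02, -0.06, 0.02]]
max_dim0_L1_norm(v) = 1.64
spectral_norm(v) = 1.27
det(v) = -0.70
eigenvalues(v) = [1.09, 0.54, -1.2]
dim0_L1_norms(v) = [1.64, 1.08, 1.62]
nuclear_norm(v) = 2.88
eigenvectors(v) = [[-0.77, -0.09, -0.15], [-0.64, 0.96, 0.14], [0.06, -0.26, 0.98]]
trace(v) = 0.43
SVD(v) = [[-0.61,0.63,-0.48], [-0.22,0.45,0.86], [0.77,0.63,-0.14]] @ diag([1.2702296549543284, 1.1144672509935598, 0.4970707898654536]) @ [[-0.45, -0.41, -0.80],[0.86, 0.05, -0.51],[-0.25, 0.91, -0.32]]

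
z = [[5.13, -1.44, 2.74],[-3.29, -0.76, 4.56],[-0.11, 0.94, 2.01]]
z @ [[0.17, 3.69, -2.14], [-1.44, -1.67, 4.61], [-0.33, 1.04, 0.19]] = [[2.04, 24.18, -17.1], [-0.97, -6.13, 4.40], [-2.04, 0.11, 4.95]]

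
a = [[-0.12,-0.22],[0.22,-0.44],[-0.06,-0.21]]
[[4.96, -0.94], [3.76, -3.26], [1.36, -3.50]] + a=[[4.84, -1.16], [3.98, -3.70], [1.30, -3.71]]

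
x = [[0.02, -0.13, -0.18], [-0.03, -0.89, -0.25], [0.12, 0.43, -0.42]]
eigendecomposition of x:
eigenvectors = [[0.98+0.00j, (-0.09-0.11j), (-0.09+0.11j)], [(-0.09+0j), (0.44-0.4j), (0.44+0.4j)], [(0.19+0j), -0.79+0.00j, -0.79-0.00j]]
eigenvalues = [(-0+0j), (-0.64+0.23j), (-0.64-0.23j)]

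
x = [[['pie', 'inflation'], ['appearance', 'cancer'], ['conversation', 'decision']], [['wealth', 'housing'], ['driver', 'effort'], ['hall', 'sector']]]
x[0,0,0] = 'pie'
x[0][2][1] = 'decision'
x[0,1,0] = 'appearance'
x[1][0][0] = 'wealth'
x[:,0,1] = ['inflation', 'housing']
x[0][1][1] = 'cancer'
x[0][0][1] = 'inflation'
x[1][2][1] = 'sector'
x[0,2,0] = 'conversation'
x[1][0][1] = 'housing'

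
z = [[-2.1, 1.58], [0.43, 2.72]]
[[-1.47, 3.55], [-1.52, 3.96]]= z@ [[0.25, -0.53], [-0.6, 1.54]]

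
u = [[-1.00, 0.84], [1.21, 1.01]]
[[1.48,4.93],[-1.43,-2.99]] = u @ [[-1.33, -3.70], [0.18, 1.47]]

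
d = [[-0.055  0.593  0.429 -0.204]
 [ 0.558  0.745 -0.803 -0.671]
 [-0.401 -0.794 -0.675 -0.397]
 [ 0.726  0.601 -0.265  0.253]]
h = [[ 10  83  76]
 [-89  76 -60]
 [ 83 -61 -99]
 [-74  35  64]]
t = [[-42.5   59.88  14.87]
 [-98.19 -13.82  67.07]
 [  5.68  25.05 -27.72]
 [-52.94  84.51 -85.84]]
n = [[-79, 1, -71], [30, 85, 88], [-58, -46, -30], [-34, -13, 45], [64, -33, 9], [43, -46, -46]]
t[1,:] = [-98.19, -13.82, 67.07]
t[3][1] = 84.51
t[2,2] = -27.72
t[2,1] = 25.05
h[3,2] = 64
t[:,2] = [14.87, 67.07, -27.72, -85.84]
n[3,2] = 45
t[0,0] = -42.5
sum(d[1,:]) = -0.17100000000000015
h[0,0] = 10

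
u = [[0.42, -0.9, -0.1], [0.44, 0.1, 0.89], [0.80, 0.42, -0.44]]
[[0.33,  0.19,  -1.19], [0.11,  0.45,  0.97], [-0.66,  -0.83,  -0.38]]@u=[[-0.73, -0.78, 0.66], [1.02, 0.35, -0.04], [-0.95, 0.35, -0.51]]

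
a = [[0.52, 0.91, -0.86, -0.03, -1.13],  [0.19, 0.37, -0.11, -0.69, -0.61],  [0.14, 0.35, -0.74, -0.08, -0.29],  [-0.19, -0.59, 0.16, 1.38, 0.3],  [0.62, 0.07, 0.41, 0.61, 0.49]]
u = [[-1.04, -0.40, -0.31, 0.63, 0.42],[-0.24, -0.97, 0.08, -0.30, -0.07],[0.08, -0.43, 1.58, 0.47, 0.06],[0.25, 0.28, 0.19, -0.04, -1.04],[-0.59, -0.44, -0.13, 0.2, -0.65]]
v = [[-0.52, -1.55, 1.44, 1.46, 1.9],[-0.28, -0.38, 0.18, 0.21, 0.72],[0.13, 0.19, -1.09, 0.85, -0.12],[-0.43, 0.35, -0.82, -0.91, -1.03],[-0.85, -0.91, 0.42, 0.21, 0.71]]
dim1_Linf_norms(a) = [1.13, 0.69, 0.74, 1.38, 0.62]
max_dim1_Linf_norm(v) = 1.9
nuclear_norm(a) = 5.15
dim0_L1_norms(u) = [2.2, 2.52, 2.29, 1.64, 2.24]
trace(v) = -2.19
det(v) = 0.00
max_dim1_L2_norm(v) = 3.24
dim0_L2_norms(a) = [0.86, 1.2, 1.22, 1.66, 1.44]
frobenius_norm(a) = 2.92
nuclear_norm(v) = 6.73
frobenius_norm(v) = 4.29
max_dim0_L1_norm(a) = 2.82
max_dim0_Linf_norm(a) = 1.38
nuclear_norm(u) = 5.57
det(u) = -0.01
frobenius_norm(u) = 2.86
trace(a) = 2.02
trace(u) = -1.12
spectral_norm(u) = 1.73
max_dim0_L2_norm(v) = 2.39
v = u @ a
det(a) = 0.11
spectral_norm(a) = 2.38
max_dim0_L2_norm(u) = 1.63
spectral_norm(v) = 3.88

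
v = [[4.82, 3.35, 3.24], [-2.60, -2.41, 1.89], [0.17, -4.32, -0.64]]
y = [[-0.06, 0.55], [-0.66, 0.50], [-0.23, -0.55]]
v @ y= [[-3.25, 2.54], [1.31, -3.67], [2.99, -1.71]]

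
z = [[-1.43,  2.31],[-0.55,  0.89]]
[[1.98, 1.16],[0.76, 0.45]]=z @ [[-1.14,-0.12],[0.15,0.43]]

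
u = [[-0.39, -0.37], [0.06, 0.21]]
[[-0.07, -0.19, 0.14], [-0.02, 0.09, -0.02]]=u @ [[0.33, 0.11, -0.34], [-0.17, 0.41, -0.01]]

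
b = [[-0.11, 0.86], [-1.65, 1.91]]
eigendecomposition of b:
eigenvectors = [[(-0.5+0.31j), -0.50-0.31j], [(-0.81+0j), -0.81-0.00j]]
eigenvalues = [(0.9+0.63j), (0.9-0.63j)]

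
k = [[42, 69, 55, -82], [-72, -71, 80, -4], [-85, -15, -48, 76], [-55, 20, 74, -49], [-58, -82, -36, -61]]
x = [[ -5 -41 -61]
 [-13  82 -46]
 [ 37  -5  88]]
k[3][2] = 74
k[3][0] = -55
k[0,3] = -82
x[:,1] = [-41, 82, -5]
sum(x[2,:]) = 120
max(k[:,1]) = 69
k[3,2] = 74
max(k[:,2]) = 80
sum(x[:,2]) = -19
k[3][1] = 20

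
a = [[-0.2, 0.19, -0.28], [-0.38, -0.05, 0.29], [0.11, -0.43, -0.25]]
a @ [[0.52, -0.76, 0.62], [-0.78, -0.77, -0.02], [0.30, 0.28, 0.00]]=[[-0.34,-0.07,-0.13], [-0.07,0.41,-0.23], [0.32,0.18,0.08]]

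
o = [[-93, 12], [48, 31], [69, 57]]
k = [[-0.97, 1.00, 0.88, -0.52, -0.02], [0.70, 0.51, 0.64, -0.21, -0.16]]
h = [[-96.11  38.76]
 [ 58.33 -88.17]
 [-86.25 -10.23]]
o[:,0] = [-93, 48, 69]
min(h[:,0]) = -96.11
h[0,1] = 38.76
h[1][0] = 58.33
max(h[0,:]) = 38.76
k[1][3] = -0.212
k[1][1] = 0.506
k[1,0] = 0.704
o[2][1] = 57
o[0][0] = -93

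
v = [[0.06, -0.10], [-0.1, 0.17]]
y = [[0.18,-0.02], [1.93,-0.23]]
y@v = [[0.01,-0.02], [0.14,-0.23]]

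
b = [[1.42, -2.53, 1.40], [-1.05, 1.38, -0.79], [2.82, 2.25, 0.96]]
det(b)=-1.264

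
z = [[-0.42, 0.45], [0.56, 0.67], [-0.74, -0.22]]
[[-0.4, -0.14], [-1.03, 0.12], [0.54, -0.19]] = z @ [[-0.37, 0.28], [-1.23, -0.06]]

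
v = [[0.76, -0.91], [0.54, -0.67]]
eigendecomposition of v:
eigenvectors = [[0.85, 0.73],  [0.53, 0.69]]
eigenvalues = [0.19, -0.1]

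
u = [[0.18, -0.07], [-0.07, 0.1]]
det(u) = 0.01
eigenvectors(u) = [[0.86, 0.5], [-0.5, 0.86]]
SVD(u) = [[-0.86, 0.50], [0.5, 0.86]] @ diag([0.22062257748298547, 0.05937742251701451]) @ [[-0.86, 0.50],  [0.5, 0.86]]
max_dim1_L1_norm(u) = 0.25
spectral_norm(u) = 0.22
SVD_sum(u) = [[0.17, -0.10], [-0.10, 0.06]] + [[0.01, 0.03], [0.03, 0.04]]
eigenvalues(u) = [0.22, 0.06]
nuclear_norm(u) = 0.28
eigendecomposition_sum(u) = [[0.17, -0.10], [-0.10, 0.06]] + [[0.01, 0.03], [0.03, 0.04]]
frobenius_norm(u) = 0.23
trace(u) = 0.28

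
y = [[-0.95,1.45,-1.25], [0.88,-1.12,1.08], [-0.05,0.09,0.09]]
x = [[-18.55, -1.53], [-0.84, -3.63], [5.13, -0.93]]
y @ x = [[9.99, -2.65], [-9.84, 1.71], [1.31, -0.33]]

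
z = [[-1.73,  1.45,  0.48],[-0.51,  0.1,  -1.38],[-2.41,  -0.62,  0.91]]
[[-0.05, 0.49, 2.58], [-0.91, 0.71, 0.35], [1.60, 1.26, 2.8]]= z @ [[-0.25, -0.58, -1.17], [-0.57, -0.25, 0.32], [0.71, -0.32, 0.20]]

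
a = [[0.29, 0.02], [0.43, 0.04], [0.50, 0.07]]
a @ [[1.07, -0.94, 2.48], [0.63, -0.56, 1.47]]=[[0.32, -0.28, 0.75], [0.49, -0.43, 1.13], [0.58, -0.51, 1.34]]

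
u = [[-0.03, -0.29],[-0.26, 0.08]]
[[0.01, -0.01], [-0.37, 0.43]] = u@[[1.36, -1.58], [-0.17, 0.19]]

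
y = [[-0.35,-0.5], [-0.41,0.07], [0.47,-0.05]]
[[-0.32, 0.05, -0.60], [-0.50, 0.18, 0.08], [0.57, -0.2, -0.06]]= y@[[1.19, -0.4, -0.0], [-0.2, 0.17, 1.19]]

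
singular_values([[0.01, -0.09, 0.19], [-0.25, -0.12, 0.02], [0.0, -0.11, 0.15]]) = [0.31, 0.24, 0.02]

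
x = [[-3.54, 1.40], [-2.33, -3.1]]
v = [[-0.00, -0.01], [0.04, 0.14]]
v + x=[[-3.54,  1.39], [-2.29,  -2.96]]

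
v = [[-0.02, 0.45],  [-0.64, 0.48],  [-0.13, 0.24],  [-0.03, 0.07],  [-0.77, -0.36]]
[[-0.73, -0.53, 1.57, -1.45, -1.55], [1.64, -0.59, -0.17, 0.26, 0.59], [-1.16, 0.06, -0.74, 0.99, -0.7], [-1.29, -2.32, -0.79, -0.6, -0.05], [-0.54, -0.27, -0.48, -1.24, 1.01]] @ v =[[1.39, 0.25], [-0.10, 0.22], [0.59, -0.35], [1.67, -1.91], [-0.49, -0.94]]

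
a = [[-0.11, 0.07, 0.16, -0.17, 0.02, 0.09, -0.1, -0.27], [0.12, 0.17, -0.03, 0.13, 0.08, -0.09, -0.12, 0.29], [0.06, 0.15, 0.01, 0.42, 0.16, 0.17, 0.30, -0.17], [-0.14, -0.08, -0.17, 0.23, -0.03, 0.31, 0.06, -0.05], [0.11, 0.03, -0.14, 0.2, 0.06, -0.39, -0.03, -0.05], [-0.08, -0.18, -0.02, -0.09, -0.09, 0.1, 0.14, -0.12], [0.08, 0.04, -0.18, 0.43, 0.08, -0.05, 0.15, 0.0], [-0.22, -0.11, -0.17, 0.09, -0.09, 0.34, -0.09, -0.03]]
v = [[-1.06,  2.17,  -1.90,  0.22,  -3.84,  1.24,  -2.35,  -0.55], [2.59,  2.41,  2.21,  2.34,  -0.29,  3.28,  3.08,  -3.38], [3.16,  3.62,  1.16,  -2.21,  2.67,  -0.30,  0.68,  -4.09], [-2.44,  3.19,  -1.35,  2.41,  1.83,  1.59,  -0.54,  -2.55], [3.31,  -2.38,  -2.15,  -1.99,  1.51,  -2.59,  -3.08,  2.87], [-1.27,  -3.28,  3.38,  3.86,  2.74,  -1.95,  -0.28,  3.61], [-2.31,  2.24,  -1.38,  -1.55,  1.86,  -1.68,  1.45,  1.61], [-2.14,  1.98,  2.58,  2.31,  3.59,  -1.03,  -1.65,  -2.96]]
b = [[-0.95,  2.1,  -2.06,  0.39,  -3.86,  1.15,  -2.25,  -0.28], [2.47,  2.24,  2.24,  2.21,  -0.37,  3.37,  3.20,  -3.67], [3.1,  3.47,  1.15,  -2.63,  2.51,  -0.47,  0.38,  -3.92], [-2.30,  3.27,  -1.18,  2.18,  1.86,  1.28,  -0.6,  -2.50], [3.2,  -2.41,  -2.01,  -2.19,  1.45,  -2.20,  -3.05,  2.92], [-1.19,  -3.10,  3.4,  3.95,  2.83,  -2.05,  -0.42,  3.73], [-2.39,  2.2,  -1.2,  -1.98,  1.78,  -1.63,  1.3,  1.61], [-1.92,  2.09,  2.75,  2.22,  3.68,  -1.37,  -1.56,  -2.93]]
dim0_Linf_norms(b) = [3.2, 3.47, 3.4, 3.95, 3.86, 3.37, 3.2, 3.92]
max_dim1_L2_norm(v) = 7.94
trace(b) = 2.39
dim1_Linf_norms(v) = [3.84, 3.38, 4.09, 3.19, 3.31, 3.86, 2.31, 3.59]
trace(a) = 0.58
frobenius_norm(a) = 1.32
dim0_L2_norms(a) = [0.35, 0.33, 0.37, 0.72, 0.24, 0.65, 0.41, 0.45]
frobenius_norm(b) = 18.98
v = a + b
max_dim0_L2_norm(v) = 8.22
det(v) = -18901.77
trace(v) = 2.97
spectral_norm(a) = 0.84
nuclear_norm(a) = 2.75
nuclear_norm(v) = 45.27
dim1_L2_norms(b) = [5.57, 7.5, 7.21, 5.82, 7.05, 8.03, 5.1, 6.85]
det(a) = -0.00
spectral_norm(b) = 11.49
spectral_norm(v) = 11.66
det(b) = -8161.67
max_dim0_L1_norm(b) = 21.56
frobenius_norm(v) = 19.05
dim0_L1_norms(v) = [18.28, 21.27, 16.11, 16.89, 18.33, 13.66, 13.11, 21.62]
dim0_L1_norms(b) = [17.52, 20.88, 15.99, 17.75, 18.34, 13.52, 12.76, 21.56]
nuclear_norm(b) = 44.90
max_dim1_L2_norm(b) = 8.03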